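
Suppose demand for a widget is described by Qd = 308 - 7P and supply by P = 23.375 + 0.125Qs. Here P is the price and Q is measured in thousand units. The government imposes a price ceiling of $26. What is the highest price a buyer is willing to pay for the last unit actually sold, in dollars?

Rearranging supply gives Qs = 8P - 187. In a free market, 308 - 7P = 8P - 187 gives the equilibrium P* = 33, Q* = 77.
Since 26 < 33, the ceiling is binding.
At P = 26: Qd = 308 - 7·26 = 126 and Qs = 8·26 - 187 = 21.
Only 21 units reach the market. On the demand curve, the marginal buyer's willingness to pay at Q = 21 is (308 - 21)/7 = 41.

41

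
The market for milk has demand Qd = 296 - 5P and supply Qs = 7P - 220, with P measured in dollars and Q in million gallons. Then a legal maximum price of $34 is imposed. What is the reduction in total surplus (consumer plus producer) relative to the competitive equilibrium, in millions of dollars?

680.4

Without the control the market clears where 296 - 5P = 7P - 220, i.e. P* = 43 and Q* = 81.
Since 34 < 43, the ceiling is binding.
At P = 34: Qd = 296 - 5·34 = 126 and Qs = 7·34 - 220 = 18.
Quantity traded falls to 18. At Q = 18 the demand price is (296 - 18)/5 = 55.6 and the supply price is (220 + 18)/7 = 34.
Deadweight loss = ½ · (55.6 - 34) · (81 - 18) = ½ · 21.6 · 63 = 680.4.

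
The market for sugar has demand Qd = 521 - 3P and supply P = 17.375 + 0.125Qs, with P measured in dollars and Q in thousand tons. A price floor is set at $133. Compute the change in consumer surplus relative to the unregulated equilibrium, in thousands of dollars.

Rearranging supply gives Qs = 8P - 139. In a free market, 521 - 3P = 8P - 139 gives the equilibrium P* = 60, Q* = 341.
The floor of 133 is above the equilibrium price 60, so it binds.
At P = 133: Qd = 521 - 3·133 = 122 and Qs = 8·133 - 139 = 925.
Consumer surplus without the control is ½ · (521/3 - 60) · 341 = 116281/6.
With the floor, consumers buy 122 units at 133, so CS = ½ · (521/3 - 133) · 122 = 7442/3.
Change in consumer surplus = 7442/3 - 116281/6 = -16899.5.

-16899.5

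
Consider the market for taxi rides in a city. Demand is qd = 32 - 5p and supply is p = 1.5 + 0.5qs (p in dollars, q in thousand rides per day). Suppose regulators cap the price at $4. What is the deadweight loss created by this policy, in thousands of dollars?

1.4

Rearranging supply gives qs = 2p - 3. Without the control the market clears where 32 - 5p = 2p - 3, i.e. p* = 5 and q* = 7.
Since 4 < 5, the ceiling is binding.
At p = 4: qd = 32 - 5·4 = 12 and qs = 2·4 - 3 = 5.
Quantity traded falls to 5. At q = 5 the demand price is (32 - 5)/5 = 5.4 and the supply price is (3 + 5)/2 = 4.
Deadweight loss = ½ · (5.4 - 4) · (7 - 5) = ½ · 1.4 · 2 = 1.4.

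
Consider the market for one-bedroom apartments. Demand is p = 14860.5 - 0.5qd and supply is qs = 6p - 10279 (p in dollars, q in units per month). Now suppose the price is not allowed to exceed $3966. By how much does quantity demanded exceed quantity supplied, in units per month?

Rearranging demand gives qd = 29721 - 2p. Without the control the market clears where 29721 - 2p = 6p - 10279, i.e. p* = 5000 and q* = 19721.
Because the ceiling (3966) lies below the market-clearing price, it is binding.
At p = 3966: qd = 29721 - 2·3966 = 21789 and qs = 6·3966 - 10279 = 13517.
Shortage = qd - qs = 21789 - 13517 = 8272.

8272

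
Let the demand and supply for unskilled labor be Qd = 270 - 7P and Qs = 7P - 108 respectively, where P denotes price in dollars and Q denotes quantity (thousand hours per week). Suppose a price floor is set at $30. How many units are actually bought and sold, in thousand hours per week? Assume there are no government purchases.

Equilibrium: 270 - 7P = 7P - 108, so 378 = 14P and P* = 27, Q* = 81.
The floor of 30 is above the equilibrium price 27, so it binds.
At P = 30: Qd = 270 - 7·30 = 60 and Qs = 7·30 - 108 = 102.
The quantity actually transacted is the short side, demand: 60.

60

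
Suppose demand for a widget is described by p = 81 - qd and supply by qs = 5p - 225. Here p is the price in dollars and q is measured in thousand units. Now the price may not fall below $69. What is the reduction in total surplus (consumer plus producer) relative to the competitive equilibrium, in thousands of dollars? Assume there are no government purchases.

Rearranging demand gives qd = 81 - p. Without the control the market clears where 81 - p = 5p - 225, i.e. p* = 51 and q* = 30.
Because the floor (69) lies above the market-clearing price, it is binding.
At p = 69: qd = 81 - 69 = 12 and qs = 5·69 - 225 = 120.
Quantity traded falls to 12. At q = 12 the demand price is 81 - 12 = 69 and the supply price is (225 + 12)/5 = 47.4.
Deadweight loss = ½ · (69 - 47.4) · (30 - 12) = ½ · 21.6 · 18 = 194.4.

194.4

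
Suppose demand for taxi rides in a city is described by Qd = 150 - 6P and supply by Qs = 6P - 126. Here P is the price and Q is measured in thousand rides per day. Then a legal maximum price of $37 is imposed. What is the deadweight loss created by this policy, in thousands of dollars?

Without the control the market clears where 150 - 6P = 6P - 126, i.e. P* = 23 and Q* = 12.
The ceiling of 37 is above the equilibrium price 23, so it is not binding; the market clears at P* = 23, Q* = 12.
Since the control does not bind, no trades are prevented and deadweight loss is zero.

0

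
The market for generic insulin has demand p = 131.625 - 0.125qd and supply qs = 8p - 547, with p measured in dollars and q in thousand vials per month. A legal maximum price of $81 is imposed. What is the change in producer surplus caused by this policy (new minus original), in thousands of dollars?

Rearranging demand gives qd = 1053 - 8p. In a free market, 1053 - 8p = 8p - 547 gives the equilibrium p* = 100, q* = 253.
The ceiling of 81 is below the equilibrium price 100, so it binds.
At p = 81: qd = 1053 - 8·81 = 405 and qs = 8·81 - 547 = 101.
Producer surplus without the control is ½ · (100 - 68.375) · 253 = 4000.5625.
With the ceiling, producers sell 101 units at 81, so PS = ½ · (81 - 68.375) · 101 = 637.5625.
Change in producer surplus = 637.5625 - 4000.5625 = -3363.

-3363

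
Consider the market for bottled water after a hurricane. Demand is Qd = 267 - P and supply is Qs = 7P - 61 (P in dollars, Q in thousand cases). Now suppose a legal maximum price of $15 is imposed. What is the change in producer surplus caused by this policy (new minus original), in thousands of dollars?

-3510

Equilibrium: 267 - P = 7P - 61, so 328 = 8P and P* = 41, Q* = 226.
The ceiling of 15 is below the equilibrium price 41, so it binds.
At P = 15: Qd = 267 - 15 = 252 and Qs = 7·15 - 61 = 44.
Producer surplus without the control is ½ · (41 - 61/7) · 226 = 25538/7.
With the ceiling, producers sell 44 units at 15, so PS = ½ · (15 - 61/7) · 44 = 968/7.
Change in producer surplus = 968/7 - 25538/7 = -3510.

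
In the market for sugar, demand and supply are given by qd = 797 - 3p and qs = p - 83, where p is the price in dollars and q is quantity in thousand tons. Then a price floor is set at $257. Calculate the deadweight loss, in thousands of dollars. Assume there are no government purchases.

8214

Equilibrium: 797 - 3p = p - 83, so 880 = 4p and p* = 220, q* = 137.
Because the floor (257) lies above the market-clearing price, it is binding.
At p = 257: qd = 797 - 3·257 = 26 and qs = 257 - 83 = 174.
Quantity traded falls to 26. At q = 26 the demand price is (797 - 26)/3 = 257 and the supply price is 83 + 26 = 109.
Deadweight loss = ½ · (257 - 109) · (137 - 26) = ½ · 148 · 111 = 8214.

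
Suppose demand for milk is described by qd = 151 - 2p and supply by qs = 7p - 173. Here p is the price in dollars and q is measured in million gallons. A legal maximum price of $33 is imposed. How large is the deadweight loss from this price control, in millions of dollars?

Without the control the market clears where 151 - 2p = 7p - 173, i.e. p* = 36 and q* = 79.
Since 33 < 36, the ceiling is binding.
At p = 33: qd = 151 - 2·33 = 85 and qs = 7·33 - 173 = 58.
Quantity traded falls to 58. At q = 58 the demand price is (151 - 58)/2 = 46.5 and the supply price is (173 + 58)/7 = 33.
Deadweight loss = ½ · (46.5 - 33) · (79 - 58) = ½ · 13.5 · 21 = 141.75.

141.75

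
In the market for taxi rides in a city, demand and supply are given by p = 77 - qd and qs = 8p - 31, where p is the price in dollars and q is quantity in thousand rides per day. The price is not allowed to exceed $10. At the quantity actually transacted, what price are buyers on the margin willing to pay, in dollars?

28

Rearranging demand gives qd = 77 - p. In a free market, 77 - p = 8p - 31 gives the equilibrium p* = 12, q* = 65.
Since 10 < 12, the ceiling is binding.
At p = 10: qd = 77 - 10 = 67 and qs = 8·10 - 31 = 49.
Only 49 units reach the market. On the demand curve, the marginal buyer's willingness to pay at q = 49 is (77 - 49) = 28.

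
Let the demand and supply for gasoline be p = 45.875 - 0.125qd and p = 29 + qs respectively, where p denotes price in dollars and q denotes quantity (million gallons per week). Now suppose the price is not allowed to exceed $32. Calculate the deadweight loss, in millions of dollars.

Rearranging demand gives qd = 367 - 8p; rearranging supply gives qs = p - 29. Setting quantity demanded equal to quantity supplied, 367 - 8p = p - 29, gives p* = 44 and q* = 15.
Since 32 < 44, the ceiling is binding.
At p = 32: qd = 367 - 8·32 = 111 and qs = 32 - 29 = 3.
Quantity traded falls to 3. At q = 3 the demand price is (367 - 3)/8 = 45.5 and the supply price is 29 + 3 = 32.
Deadweight loss = ½ · (45.5 - 32) · (15 - 3) = ½ · 13.5 · 12 = 81.

81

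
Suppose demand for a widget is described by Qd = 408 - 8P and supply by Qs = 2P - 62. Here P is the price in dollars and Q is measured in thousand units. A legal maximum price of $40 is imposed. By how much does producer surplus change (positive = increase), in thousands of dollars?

Without the control the market clears where 408 - 8P = 2P - 62, i.e. P* = 47 and Q* = 32.
Because the ceiling (40) lies below the market-clearing price, it is binding.
At P = 40: Qd = 408 - 8·40 = 88 and Qs = 2·40 - 62 = 18.
Producer surplus without the control is ½ · (47 - 31) · 32 = 256.
With the ceiling, producers sell 18 units at 40, so PS = ½ · (40 - 31) · 18 = 81.
Change in producer surplus = 81 - 256 = -175.

-175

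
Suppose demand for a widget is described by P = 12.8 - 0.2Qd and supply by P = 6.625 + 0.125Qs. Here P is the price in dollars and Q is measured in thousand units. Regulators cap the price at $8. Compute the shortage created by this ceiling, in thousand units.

13

Rearranging demand gives Qd = 64 - 5P; rearranging supply gives Qs = 8P - 53. Without the control the market clears where 64 - 5P = 8P - 53, i.e. P* = 9 and Q* = 19.
Since 8 < 9, the ceiling is binding.
At P = 8: Qd = 64 - 5·8 = 24 and Qs = 8·8 - 53 = 11.
Shortage = Qd - Qs = 24 - 11 = 13.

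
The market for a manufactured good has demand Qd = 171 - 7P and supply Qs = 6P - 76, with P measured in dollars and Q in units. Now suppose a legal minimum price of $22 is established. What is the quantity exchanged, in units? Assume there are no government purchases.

17

Equilibrium: 171 - 7P = 6P - 76, so 247 = 13P and P* = 19, Q* = 38.
The floor of 22 is above the equilibrium price 19, so it binds.
At P = 22: Qd = 171 - 7·22 = 17 and Qs = 6·22 - 76 = 56.
The quantity actually transacted is the short side, demand: 17.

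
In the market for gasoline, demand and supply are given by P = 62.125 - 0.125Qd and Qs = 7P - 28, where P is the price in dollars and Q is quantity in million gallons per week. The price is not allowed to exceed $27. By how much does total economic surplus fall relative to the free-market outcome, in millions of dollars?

420

Rearranging demand gives Qd = 497 - 8P. Equilibrium: 497 - 8P = 7P - 28, so 525 = 15P and P* = 35, Q* = 217.
The ceiling of 27 is below the equilibrium price 35, so it binds.
At P = 27: Qd = 497 - 8·27 = 281 and Qs = 7·27 - 28 = 161.
Quantity traded falls to 161. At Q = 161 the demand price is (497 - 161)/8 = 42 and the supply price is (28 + 161)/7 = 27.
Deadweight loss = ½ · (42 - 27) · (217 - 161) = ½ · 15 · 56 = 420.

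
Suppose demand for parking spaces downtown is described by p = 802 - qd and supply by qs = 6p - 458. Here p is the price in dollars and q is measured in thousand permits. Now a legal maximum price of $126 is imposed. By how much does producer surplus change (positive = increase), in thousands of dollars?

Rearranging demand gives qd = 802 - p. Setting quantity demanded equal to quantity supplied, 802 - p = 6p - 458, gives p* = 180 and q* = 622.
Since 126 < 180, the ceiling is binding.
At p = 126: qd = 802 - 126 = 676 and qs = 6·126 - 458 = 298.
Producer surplus without the control is ½ · (180 - 229/3) · 622 = 96721/3.
With the ceiling, producers sell 298 units at 126, so PS = ½ · (126 - 229/3) · 298 = 22201/3.
Change in producer surplus = 22201/3 - 96721/3 = -24840.

-24840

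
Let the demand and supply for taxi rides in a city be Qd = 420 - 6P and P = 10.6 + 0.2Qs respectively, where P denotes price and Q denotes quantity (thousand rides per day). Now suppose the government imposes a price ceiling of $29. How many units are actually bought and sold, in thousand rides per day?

92

Rearranging supply gives Qs = 5P - 53. Without the control the market clears where 420 - 6P = 5P - 53, i.e. P* = 43 and Q* = 162.
The ceiling of 29 is below the equilibrium price 43, so it binds.
At P = 29: Qd = 420 - 6·29 = 246 and Qs = 5·29 - 53 = 92.
The quantity actually transacted is the short side, supply: 92.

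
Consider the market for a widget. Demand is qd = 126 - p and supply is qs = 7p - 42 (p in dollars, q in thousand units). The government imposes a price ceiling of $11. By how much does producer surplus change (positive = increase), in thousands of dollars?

Equilibrium: 126 - p = 7p - 42, so 168 = 8p and p* = 21, q* = 105.
Because the ceiling (11) lies below the market-clearing price, it is binding.
At p = 11: qd = 126 - 11 = 115 and qs = 7·11 - 42 = 35.
Producer surplus without the control is ½ · (21 - 6) · 105 = 787.5.
With the ceiling, producers sell 35 units at 11, so PS = ½ · (11 - 6) · 35 = 87.5.
Change in producer surplus = 87.5 - 787.5 = -700.

-700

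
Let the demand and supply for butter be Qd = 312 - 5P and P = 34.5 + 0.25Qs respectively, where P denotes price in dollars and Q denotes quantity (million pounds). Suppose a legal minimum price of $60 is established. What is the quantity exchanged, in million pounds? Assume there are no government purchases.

Rearranging supply gives Qs = 4P - 138. In a free market, 312 - 5P = 4P - 138 gives the equilibrium P* = 50, Q* = 62.
The floor of 60 is above the equilibrium price 50, so it binds.
At P = 60: Qd = 312 - 5·60 = 12 and Qs = 4·60 - 138 = 102.
The quantity actually transacted is the short side, demand: 12.

12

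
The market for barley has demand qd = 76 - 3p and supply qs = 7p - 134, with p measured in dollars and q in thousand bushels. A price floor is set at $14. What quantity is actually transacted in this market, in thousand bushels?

13

Equilibrium: 76 - 3p = 7p - 134, so 210 = 10p and p* = 21, q* = 13.
The floor of 14 is below the equilibrium price 21, so it is not binding; the market clears at p* = 21, q* = 13.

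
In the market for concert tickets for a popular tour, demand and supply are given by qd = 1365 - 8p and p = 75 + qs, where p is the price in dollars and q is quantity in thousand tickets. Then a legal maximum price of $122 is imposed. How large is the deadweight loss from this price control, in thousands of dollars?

Rearranging supply gives qs = p - 75. Equilibrium: 1365 - 8p = p - 75, so 1440 = 9p and p* = 160, q* = 85.
Because the ceiling (122) lies below the market-clearing price, it is binding.
At p = 122: qd = 1365 - 8·122 = 389 and qs = 122 - 75 = 47.
Quantity traded falls to 47. At q = 47 the demand price is (1365 - 47)/8 = 164.75 and the supply price is 75 + 47 = 122.
Deadweight loss = ½ · (164.75 - 122) · (85 - 47) = ½ · 42.75 · 38 = 812.25.

812.25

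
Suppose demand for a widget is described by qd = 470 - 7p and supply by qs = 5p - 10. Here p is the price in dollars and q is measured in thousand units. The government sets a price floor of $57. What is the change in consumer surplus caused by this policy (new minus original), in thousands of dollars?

-2218.5

Equilibrium: 470 - 7p = 5p - 10, so 480 = 12p and p* = 40, q* = 190.
Because the floor (57) lies above the market-clearing price, it is binding.
At p = 57: qd = 470 - 7·57 = 71 and qs = 5·57 - 10 = 275.
Consumer surplus without the control is ½ · (470/7 - 40) · 190 = 18050/7.
With the floor, consumers buy 71 units at 57, so CS = ½ · (470/7 - 57) · 71 = 5041/14.
Change in consumer surplus = 5041/14 - 18050/7 = -2218.5.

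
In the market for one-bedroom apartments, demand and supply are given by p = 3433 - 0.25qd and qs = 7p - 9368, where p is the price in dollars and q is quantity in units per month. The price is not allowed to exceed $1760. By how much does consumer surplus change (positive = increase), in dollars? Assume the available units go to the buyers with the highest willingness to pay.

Rearranging demand gives qd = 13732 - 4p. In a free market, 13732 - 4p = 7p - 9368 gives the equilibrium p* = 2100, q* = 5332.
Because the ceiling (1760) lies below the market-clearing price, it is binding.
At p = 1760: qd = 13732 - 4·1760 = 6692 and qs = 7·1760 - 9368 = 2952.
Consumer surplus without the control is ½ · (3433 - 2100) · 5332 = 3553778.
With the ceiling, 2952 units are sold at 1760 (assume they go to the highest-value buyers). The demand price at q = 2952 is 2695, so CS = ½ · [(3433 - 1760) + (2695 - 1760)] · 2952 = 3849408.
Change in consumer surplus = 3849408 - 3553778 = 295630.

295630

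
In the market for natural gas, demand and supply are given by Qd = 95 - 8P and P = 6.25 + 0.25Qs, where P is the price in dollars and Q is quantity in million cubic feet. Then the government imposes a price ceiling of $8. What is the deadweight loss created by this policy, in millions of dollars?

12

Rearranging supply gives Qs = 4P - 25. Without the control the market clears where 95 - 8P = 4P - 25, i.e. P* = 10 and Q* = 15.
Since 8 < 10, the ceiling is binding.
At P = 8: Qd = 95 - 8·8 = 31 and Qs = 4·8 - 25 = 7.
Quantity traded falls to 7. At Q = 7 the demand price is (95 - 7)/8 = 11 and the supply price is (25 + 7)/4 = 8.
Deadweight loss = ½ · (11 - 8) · (15 - 7) = ½ · 3 · 8 = 12.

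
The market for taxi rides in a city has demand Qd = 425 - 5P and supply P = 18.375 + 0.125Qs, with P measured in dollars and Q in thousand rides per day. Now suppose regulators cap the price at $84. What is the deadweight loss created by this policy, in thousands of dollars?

0

Rearranging supply gives Qs = 8P - 147. In a free market, 425 - 5P = 8P - 147 gives the equilibrium P* = 44, Q* = 205.
The ceiling of 84 is above the equilibrium price 44, so it is not binding; the market clears at P* = 44, Q* = 205.
Since the control does not bind, no trades are prevented and deadweight loss is zero.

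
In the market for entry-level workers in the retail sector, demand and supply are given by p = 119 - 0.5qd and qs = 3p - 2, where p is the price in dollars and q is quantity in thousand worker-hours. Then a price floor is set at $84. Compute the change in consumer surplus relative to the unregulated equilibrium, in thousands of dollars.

Rearranging demand gives qd = 238 - 2p. Setting quantity demanded equal to quantity supplied, 238 - 2p = 3p - 2, gives p* = 48 and q* = 142.
Because the floor (84) lies above the market-clearing price, it is binding.
At p = 84: qd = 238 - 2·84 = 70 and qs = 3·84 - 2 = 250.
Consumer surplus without the control is ½ · (119 - 48) · 142 = 5041.
With the floor, consumers buy 70 units at 84, so CS = ½ · (119 - 84) · 70 = 1225.
Change in consumer surplus = 1225 - 5041 = -3816.

-3816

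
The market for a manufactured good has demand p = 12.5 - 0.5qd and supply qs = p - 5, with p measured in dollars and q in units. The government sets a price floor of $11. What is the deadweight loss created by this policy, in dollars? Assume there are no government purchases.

Rearranging demand gives qd = 25 - 2p. In a free market, 25 - 2p = p - 5 gives the equilibrium p* = 10, q* = 5.
Because the floor (11) lies above the market-clearing price, it is binding.
At p = 11: qd = 25 - 2·11 = 3 and qs = 11 - 5 = 6.
Quantity traded falls to 3. At q = 3 the demand price is (25 - 3)/2 = 11 and the supply price is 5 + 3 = 8.
Deadweight loss = ½ · (11 - 8) · (5 - 3) = ½ · 3 · 2 = 3.

3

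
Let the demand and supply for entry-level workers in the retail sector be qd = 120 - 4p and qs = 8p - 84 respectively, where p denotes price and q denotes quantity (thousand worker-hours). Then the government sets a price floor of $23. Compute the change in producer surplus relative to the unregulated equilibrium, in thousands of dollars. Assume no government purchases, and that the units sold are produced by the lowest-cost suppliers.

In a free market, 120 - 4p = 8p - 84 gives the equilibrium p* = 17, q* = 52.
Since 23 > 17, the floor is binding.
At p = 23: qd = 120 - 4·23 = 28 and qs = 8·23 - 84 = 100.
Producer surplus without the control is ½ · (17 - 10.5) · 52 = 169.
With the floor, 28 units are sold at 23. The supply price at q = 28 is 14, so PS = ½ · [(23 - 10.5) + (23 - 14)] · 28 = 301.
Change in producer surplus = 301 - 169 = 132.

132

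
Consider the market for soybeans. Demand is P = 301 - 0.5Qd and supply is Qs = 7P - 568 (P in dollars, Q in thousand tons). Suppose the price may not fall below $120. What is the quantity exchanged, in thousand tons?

Rearranging demand gives Qd = 602 - 2P. Equilibrium: 602 - 2P = 7P - 568, so 1170 = 9P and P* = 130, Q* = 342.
Since 120 is below P* = 130, the floor does not bind and the free-market outcome prevails.

342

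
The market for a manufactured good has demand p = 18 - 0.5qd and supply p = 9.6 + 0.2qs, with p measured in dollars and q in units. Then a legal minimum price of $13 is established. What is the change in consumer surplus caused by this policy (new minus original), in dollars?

Rearranging demand gives qd = 36 - 2p; rearranging supply gives qs = 5p - 48. In a free market, 36 - 2p = 5p - 48 gives the equilibrium p* = 12, q* = 12.
The floor of 13 is above the equilibrium price 12, so it binds.
At p = 13: qd = 36 - 2·13 = 10 and qs = 5·13 - 48 = 17.
Consumer surplus without the control is ½ · (18 - 12) · 12 = 36.
With the floor, consumers buy 10 units at 13, so CS = ½ · (18 - 13) · 10 = 25.
Change in consumer surplus = 25 - 36 = -11.

-11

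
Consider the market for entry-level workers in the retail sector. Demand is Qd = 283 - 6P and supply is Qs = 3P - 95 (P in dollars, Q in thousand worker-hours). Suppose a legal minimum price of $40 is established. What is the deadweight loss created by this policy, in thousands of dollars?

0

Without the control the market clears where 283 - 6P = 3P - 95, i.e. P* = 42 and Q* = 31.
Since 40 is below P* = 42, the floor does not bind and the free-market outcome prevails.
Since the control does not bind, no trades are prevented and deadweight loss is zero.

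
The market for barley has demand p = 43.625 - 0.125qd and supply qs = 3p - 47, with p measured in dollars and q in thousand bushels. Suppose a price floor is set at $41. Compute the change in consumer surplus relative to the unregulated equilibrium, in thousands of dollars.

Rearranging demand gives qd = 349 - 8p. Equilibrium: 349 - 8p = 3p - 47, so 396 = 11p and p* = 36, q* = 61.
Since 41 > 36, the floor is binding.
At p = 41: qd = 349 - 8·41 = 21 and qs = 3·41 - 47 = 76.
Consumer surplus without the control is ½ · (43.625 - 36) · 61 = 232.5625.
With the floor, consumers buy 21 units at 41, so CS = ½ · (43.625 - 41) · 21 = 27.5625.
Change in consumer surplus = 27.5625 - 232.5625 = -205.

-205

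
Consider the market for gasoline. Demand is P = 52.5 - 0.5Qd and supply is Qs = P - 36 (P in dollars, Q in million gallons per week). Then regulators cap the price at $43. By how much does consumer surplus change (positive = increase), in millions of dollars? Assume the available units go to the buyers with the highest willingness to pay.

Rearranging demand gives Qd = 105 - 2P. Equilibrium: 105 - 2P = P - 36, so 141 = 3P and P* = 47, Q* = 11.
The ceiling of 43 is below the equilibrium price 47, so it binds.
At P = 43: Qd = 105 - 2·43 = 19 and Qs = 43 - 36 = 7.
Consumer surplus without the control is ½ · (52.5 - 47) · 11 = 30.25.
With the ceiling, 7 units are sold at 43 (assume they go to the highest-value buyers). The demand price at Q = 7 is 49, so CS = ½ · [(52.5 - 43) + (49 - 43)] · 7 = 54.25.
Change in consumer surplus = 54.25 - 30.25 = 24.

24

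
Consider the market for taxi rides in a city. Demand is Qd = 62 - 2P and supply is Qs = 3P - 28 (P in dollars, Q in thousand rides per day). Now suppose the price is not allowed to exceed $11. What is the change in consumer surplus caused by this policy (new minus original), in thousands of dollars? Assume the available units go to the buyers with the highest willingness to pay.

Equilibrium: 62 - 2P = 3P - 28, so 90 = 5P and P* = 18, Q* = 26.
Because the ceiling (11) lies below the market-clearing price, it is binding.
At P = 11: Qd = 62 - 2·11 = 40 and Qs = 3·11 - 28 = 5.
Consumer surplus without the control is ½ · (31 - 18) · 26 = 169.
With the ceiling, 5 units are sold at 11 (assume they go to the highest-value buyers). The demand price at Q = 5 is 28.5, so CS = ½ · [(31 - 11) + (28.5 - 11)] · 5 = 93.75.
Change in consumer surplus = 93.75 - 169 = -75.25.

-75.25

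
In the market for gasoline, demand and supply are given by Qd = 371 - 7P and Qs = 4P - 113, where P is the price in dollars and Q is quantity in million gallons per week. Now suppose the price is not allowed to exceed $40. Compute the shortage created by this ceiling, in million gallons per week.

Equilibrium: 371 - 7P = 4P - 113, so 484 = 11P and P* = 44, Q* = 63.
The ceiling of 40 is below the equilibrium price 44, so it binds.
At P = 40: Qd = 371 - 7·40 = 91 and Qs = 4·40 - 113 = 47.
Shortage = Qd - Qs = 91 - 47 = 44.

44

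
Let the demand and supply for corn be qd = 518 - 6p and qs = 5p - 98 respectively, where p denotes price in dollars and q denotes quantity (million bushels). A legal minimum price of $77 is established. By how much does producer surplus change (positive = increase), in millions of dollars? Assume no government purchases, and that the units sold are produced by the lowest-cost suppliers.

-411.6

Equilibrium: 518 - 6p = 5p - 98, so 616 = 11p and p* = 56, q* = 182.
The floor of 77 is above the equilibrium price 56, so it binds.
At p = 77: qd = 518 - 6·77 = 56 and qs = 5·77 - 98 = 287.
Producer surplus without the control is ½ · (56 - 19.6) · 182 = 3312.4.
With the floor, 56 units are sold at 77. The supply price at q = 56 is 30.8, so PS = ½ · [(77 - 19.6) + (77 - 30.8)] · 56 = 2900.8.
Change in producer surplus = 2900.8 - 3312.4 = -411.6.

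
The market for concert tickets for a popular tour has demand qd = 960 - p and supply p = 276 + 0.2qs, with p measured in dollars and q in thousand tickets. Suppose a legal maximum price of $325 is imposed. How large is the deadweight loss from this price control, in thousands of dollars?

63375

Rearranging supply gives qs = 5p - 1380. Setting quantity demanded equal to quantity supplied, 960 - p = 5p - 1380, gives p* = 390 and q* = 570.
Since 325 < 390, the ceiling is binding.
At p = 325: qd = 960 - 325 = 635 and qs = 5·325 - 1380 = 245.
Quantity traded falls to 245. At q = 245 the demand price is 960 - 245 = 715 and the supply price is (1380 + 245)/5 = 325.
Deadweight loss = ½ · (715 - 325) · (570 - 245) = ½ · 390 · 325 = 63375.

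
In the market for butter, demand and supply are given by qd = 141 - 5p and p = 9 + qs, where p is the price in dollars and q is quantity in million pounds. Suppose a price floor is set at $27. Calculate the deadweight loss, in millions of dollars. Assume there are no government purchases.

Rearranging supply gives qs = p - 9. In a free market, 141 - 5p = p - 9 gives the equilibrium p* = 25, q* = 16.
Since 27 > 25, the floor is binding.
At p = 27: qd = 141 - 5·27 = 6 and qs = 27 - 9 = 18.
Quantity traded falls to 6. At q = 6 the demand price is (141 - 6)/5 = 27 and the supply price is 9 + 6 = 15.
Deadweight loss = ½ · (27 - 15) · (16 - 6) = ½ · 12 · 10 = 60.

60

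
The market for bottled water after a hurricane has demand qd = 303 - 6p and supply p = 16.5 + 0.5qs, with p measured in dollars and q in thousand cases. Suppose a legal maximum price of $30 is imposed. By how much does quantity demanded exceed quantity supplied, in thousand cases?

Rearranging supply gives qs = 2p - 33. In a free market, 303 - 6p = 2p - 33 gives the equilibrium p* = 42, q* = 51.
Since 30 < 42, the ceiling is binding.
At p = 30: qd = 303 - 6·30 = 123 and qs = 2·30 - 33 = 27.
Shortage = qd - qs = 123 - 27 = 96.

96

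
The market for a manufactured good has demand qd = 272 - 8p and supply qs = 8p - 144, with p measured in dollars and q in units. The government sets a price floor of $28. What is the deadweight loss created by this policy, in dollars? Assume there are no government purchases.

Equilibrium: 272 - 8p = 8p - 144, so 416 = 16p and p* = 26, q* = 64.
Because the floor (28) lies above the market-clearing price, it is binding.
At p = 28: qd = 272 - 8·28 = 48 and qs = 8·28 - 144 = 80.
Quantity traded falls to 48. At q = 48 the demand price is (272 - 48)/8 = 28 and the supply price is (144 + 48)/8 = 24.
Deadweight loss = ½ · (28 - 24) · (64 - 48) = ½ · 4 · 16 = 32.

32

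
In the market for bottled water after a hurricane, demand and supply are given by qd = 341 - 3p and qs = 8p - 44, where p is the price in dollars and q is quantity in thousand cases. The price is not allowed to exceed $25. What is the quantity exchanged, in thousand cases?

Without the control the market clears where 341 - 3p = 8p - 44, i.e. p* = 35 and q* = 236.
Because the ceiling (25) lies below the market-clearing price, it is binding.
At p = 25: qd = 341 - 3·25 = 266 and qs = 8·25 - 44 = 156.
The quantity actually transacted is the short side, supply: 156.

156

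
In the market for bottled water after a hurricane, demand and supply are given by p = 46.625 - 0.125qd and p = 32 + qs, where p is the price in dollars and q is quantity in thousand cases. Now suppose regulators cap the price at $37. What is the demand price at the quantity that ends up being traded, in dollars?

Rearranging demand gives qd = 373 - 8p; rearranging supply gives qs = p - 32. Setting quantity demanded equal to quantity supplied, 373 - 8p = p - 32, gives p* = 45 and q* = 13.
Since 37 < 45, the ceiling is binding.
At p = 37: qd = 373 - 8·37 = 77 and qs = 37 - 32 = 5.
Only 5 units reach the market. On the demand curve, the marginal buyer's willingness to pay at q = 5 is (373 - 5)/8 = 46.

46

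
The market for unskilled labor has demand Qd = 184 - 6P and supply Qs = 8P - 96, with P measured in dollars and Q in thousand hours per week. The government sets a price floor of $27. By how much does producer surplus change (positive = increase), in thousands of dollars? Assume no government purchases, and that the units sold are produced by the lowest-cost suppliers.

43.75

In a free market, 184 - 6P = 8P - 96 gives the equilibrium P* = 20, Q* = 64.
Because the floor (27) lies above the market-clearing price, it is binding.
At P = 27: Qd = 184 - 6·27 = 22 and Qs = 8·27 - 96 = 120.
Producer surplus without the control is ½ · (20 - 12) · 64 = 256.
With the floor, 22 units are sold at 27. The supply price at Q = 22 is 14.75, so PS = ½ · [(27 - 12) + (27 - 14.75)] · 22 = 299.75.
Change in producer surplus = 299.75 - 256 = 43.75.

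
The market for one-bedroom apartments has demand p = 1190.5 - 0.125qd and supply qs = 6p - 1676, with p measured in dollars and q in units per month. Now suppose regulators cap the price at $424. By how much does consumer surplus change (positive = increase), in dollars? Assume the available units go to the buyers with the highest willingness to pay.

Rearranging demand gives qd = 9524 - 8p. Setting quantity demanded equal to quantity supplied, 9524 - 8p = 6p - 1676, gives p* = 800 and q* = 3124.
Since 424 < 800, the ceiling is binding.
At p = 424: qd = 9524 - 8·424 = 6132 and qs = 6·424 - 1676 = 868.
Consumer surplus without the control is ½ · (1190.5 - 800) · 3124 = 609961.
With the ceiling, 868 units are sold at 424 (assume they go to the highest-value buyers). The demand price at q = 868 is 1082, so CS = ½ · [(1190.5 - 424) + (1082 - 424)] · 868 = 618233.
Change in consumer surplus = 618233 - 609961 = 8272.

8272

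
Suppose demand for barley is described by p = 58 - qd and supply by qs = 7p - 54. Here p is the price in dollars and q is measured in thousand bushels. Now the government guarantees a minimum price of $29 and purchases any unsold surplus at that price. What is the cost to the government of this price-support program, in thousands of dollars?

Rearranging demand gives qd = 58 - p. Setting quantity demanded equal to quantity supplied, 58 - p = 7p - 54, gives p* = 14 and q* = 44.
Because the floor (29) lies above the market-clearing price, it is binding.
At p = 29: qd = 58 - 29 = 29 and qs = 7·29 - 54 = 149.
Surplus = qs - qd = 120.
Government expenditure = surplus × support price = 120 × 29 = 3480.

3480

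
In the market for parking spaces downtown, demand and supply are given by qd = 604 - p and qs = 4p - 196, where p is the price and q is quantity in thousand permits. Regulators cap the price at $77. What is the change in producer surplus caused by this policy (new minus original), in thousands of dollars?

-23074

Without the control the market clears where 604 - p = 4p - 196, i.e. p* = 160 and q* = 444.
Because the ceiling (77) lies below the market-clearing price, it is binding.
At p = 77: qd = 604 - 77 = 527 and qs = 4·77 - 196 = 112.
Producer surplus without the control is ½ · (160 - 49) · 444 = 24642.
With the ceiling, producers sell 112 units at 77, so PS = ½ · (77 - 49) · 112 = 1568.
Change in producer surplus = 1568 - 24642 = -23074.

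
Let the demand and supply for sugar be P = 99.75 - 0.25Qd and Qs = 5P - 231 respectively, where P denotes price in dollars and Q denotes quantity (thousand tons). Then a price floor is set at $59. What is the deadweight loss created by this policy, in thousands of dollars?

Rearranging demand gives Qd = 399 - 4P. Without the control the market clears where 399 - 4P = 5P - 231, i.e. P* = 70 and Q* = 119.
The floor of 59 is below the equilibrium price 70, so it is not binding; the market clears at P* = 70, Q* = 119.
Since the control does not bind, no trades are prevented and deadweight loss is zero.

0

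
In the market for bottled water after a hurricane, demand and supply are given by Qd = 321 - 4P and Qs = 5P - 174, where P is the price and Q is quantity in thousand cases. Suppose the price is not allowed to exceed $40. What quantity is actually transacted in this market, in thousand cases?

26

Equilibrium: 321 - 4P = 5P - 174, so 495 = 9P and P* = 55, Q* = 101.
Because the ceiling (40) lies below the market-clearing price, it is binding.
At P = 40: Qd = 321 - 4·40 = 161 and Qs = 5·40 - 174 = 26.
The quantity actually transacted is the short side, supply: 26.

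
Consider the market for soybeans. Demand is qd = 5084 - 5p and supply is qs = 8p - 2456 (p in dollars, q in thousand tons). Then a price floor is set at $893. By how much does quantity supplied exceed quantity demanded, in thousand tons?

In a free market, 5084 - 5p = 8p - 2456 gives the equilibrium p* = 580, q* = 2184.
Since 893 > 580, the floor is binding.
At p = 893: qd = 5084 - 5·893 = 619 and qs = 8·893 - 2456 = 4688.
Surplus = qs - qd = 4688 - 619 = 4069.

4069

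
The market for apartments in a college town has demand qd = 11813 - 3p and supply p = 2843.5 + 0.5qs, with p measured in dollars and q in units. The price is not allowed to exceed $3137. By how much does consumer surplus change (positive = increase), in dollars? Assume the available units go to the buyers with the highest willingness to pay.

125235

Rearranging supply gives qs = 2p - 5687. Setting quantity demanded equal to quantity supplied, 11813 - 3p = 2p - 5687, gives p* = 3500 and q* = 1313.
Since 3137 < 3500, the ceiling is binding.
At p = 3137: qd = 11813 - 3·3137 = 2402 and qs = 2·3137 - 5687 = 587.
Consumer surplus without the control is ½ · (11813/3 - 3500) · 1313 = 1723969/6.
With the ceiling, 587 units are sold at 3137 (assume they go to the highest-value buyers). The demand price at q = 587 is 3742, so CS = ½ · [(11813/3 - 3137) + (3742 - 3137)] · 587 = 2475379/6.
Change in consumer surplus = 2475379/6 - 1723969/6 = 125235.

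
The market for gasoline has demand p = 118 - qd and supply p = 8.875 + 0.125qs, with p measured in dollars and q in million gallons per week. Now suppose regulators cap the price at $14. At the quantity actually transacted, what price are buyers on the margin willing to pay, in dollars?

77

Rearranging demand gives qd = 118 - p; rearranging supply gives qs = 8p - 71. Setting quantity demanded equal to quantity supplied, 118 - p = 8p - 71, gives p* = 21 and q* = 97.
Because the ceiling (14) lies below the market-clearing price, it is binding.
At p = 14: qd = 118 - 14 = 104 and qs = 8·14 - 71 = 41.
Only 41 units reach the market. On the demand curve, the marginal buyer's willingness to pay at q = 41 is (118 - 41) = 77.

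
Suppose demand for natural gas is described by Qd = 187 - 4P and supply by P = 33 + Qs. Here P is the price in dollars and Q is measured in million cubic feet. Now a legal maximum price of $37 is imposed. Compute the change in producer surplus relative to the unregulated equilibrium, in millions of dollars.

-52.5

Rearranging supply gives Qs = P - 33. In a free market, 187 - 4P = P - 33 gives the equilibrium P* = 44, Q* = 11.
Since 37 < 44, the ceiling is binding.
At P = 37: Qd = 187 - 4·37 = 39 and Qs = 37 - 33 = 4.
Producer surplus without the control is ½ · (44 - 33) · 11 = 60.5.
With the ceiling, producers sell 4 units at 37, so PS = ½ · (37 - 33) · 4 = 8.
Change in producer surplus = 8 - 60.5 = -52.5.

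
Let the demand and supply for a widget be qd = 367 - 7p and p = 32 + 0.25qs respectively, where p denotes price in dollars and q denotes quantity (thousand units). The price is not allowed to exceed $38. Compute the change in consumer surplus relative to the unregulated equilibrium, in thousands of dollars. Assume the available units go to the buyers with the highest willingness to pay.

Rearranging supply gives qs = 4p - 128. Without the control the market clears where 367 - 7p = 4p - 128, i.e. p* = 45 and q* = 52.
The ceiling of 38 is below the equilibrium price 45, so it binds.
At p = 38: qd = 367 - 7·38 = 101 and qs = 4·38 - 128 = 24.
Consumer surplus without the control is ½ · (367/7 - 45) · 52 = 1352/7.
With the ceiling, 24 units are sold at 38 (assume they go to the highest-value buyers). The demand price at q = 24 is 49, so CS = ½ · [(367/7 - 38) + (49 - 38)] · 24 = 2136/7.
Change in consumer surplus = 2136/7 - 1352/7 = 112.

112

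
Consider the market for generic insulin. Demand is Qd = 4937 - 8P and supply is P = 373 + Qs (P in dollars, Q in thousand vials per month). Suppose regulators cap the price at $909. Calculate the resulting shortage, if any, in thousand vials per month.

Rearranging supply gives Qs = P - 373. In a free market, 4937 - 8P = P - 373 gives the equilibrium P* = 590, Q* = 217.
The ceiling of 909 is above the equilibrium price 590, so it is not binding; the market clears at P* = 590, Q* = 217.
Since the control does not bind, there is no shortage.

0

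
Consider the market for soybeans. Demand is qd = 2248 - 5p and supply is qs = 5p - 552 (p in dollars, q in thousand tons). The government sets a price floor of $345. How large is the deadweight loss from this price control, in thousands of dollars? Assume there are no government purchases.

Equilibrium: 2248 - 5p = 5p - 552, so 2800 = 10p and p* = 280, q* = 848.
Since 345 > 280, the floor is binding.
At p = 345: qd = 2248 - 5·345 = 523 and qs = 5·345 - 552 = 1173.
Quantity traded falls to 523. At q = 523 the demand price is (2248 - 523)/5 = 345 and the supply price is (552 + 523)/5 = 215.
Deadweight loss = ½ · (345 - 215) · (848 - 523) = ½ · 130 · 325 = 21125.

21125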